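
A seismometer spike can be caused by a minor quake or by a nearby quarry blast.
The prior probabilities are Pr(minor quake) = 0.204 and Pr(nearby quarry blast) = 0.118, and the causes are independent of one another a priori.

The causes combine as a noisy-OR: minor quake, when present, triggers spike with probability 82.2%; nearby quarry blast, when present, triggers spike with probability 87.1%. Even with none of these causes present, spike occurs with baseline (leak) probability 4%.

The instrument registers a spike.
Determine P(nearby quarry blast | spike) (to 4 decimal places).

P(nearby quarry blast | spike) ≈ 0.3738

Under noisy-OR, P(spike | causes) = 1 − (1−0.04)·∏(1−qᵢ) over the active causes.
Enumerate the 4 (minor quake, nearby quarry blast) configurations and weight by the priors:
  P(spike) = 0.04*0.796*0.882 + 0.87616*0.796*0.118 + 0.82912*0.204*0.882 + 0.977956*0.204*0.118
        = 0.028083 + 0.082296 + 0.149182 + 0.023541 = 0.283102
Configurations with nearby quarry blast contribute 0.105837, so
  P(nearby quarry blast | spike) = 0.105837 / 0.283102 ≈ 0.3738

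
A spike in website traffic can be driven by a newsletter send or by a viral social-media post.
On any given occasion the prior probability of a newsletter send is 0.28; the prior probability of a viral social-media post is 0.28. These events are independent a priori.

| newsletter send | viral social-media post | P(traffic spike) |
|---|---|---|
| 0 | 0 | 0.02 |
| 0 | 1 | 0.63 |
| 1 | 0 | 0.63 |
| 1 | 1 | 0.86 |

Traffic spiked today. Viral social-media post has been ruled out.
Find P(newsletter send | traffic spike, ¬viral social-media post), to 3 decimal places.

P(newsletter send | traffic spike, ¬viral social-media post) ≈ 0.925

Sum P(traffic spike|·) weighted by the priors over both values of newsletter send:
  P(traffic spike | ¬viral social-media post) = 0.02*0.72 + 0.63*0.28
        = 0.014400 + 0.176400 = 0.190800
Keeping only the newsletter send-present terms gives 0.176400, so
  P(newsletter send | traffic spike, ¬viral social-media post) = 0.176400 / 0.190800 ≈ 0.925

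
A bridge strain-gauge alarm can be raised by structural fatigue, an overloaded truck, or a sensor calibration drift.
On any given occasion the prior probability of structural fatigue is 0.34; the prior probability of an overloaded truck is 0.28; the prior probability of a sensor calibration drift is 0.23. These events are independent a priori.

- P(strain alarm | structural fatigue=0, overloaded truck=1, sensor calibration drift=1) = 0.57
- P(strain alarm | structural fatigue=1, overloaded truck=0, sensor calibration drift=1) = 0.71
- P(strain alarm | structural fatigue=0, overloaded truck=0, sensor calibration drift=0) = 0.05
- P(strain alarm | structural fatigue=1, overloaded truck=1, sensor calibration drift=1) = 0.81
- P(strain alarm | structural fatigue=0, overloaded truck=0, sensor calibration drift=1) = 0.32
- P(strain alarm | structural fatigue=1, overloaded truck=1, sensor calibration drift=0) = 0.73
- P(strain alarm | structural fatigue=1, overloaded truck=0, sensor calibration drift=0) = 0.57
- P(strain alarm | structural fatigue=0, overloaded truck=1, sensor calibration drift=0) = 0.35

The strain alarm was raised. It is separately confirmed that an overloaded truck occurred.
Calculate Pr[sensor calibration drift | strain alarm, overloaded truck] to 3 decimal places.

P(strain alarm | overloaded truck) = 0.35·0.66·0.77 + 0.57·0.66·0.23 + 0.73·0.34·0.77 + 0.81·0.34·0.23 = 0.177870 + 0.086526 + 0.191114 + 0.063342 = 0.518852
Restricting to configurations with sensor calibration drift present: 0.086526 + 0.063342 = 0.149868.
P(sensor calibration drift | strain alarm, overloaded truck) = 0.149868 / 0.518852 ≈ 0.289

Pr[sensor calibration drift | strain alarm, overloaded truck] ≈ 0.289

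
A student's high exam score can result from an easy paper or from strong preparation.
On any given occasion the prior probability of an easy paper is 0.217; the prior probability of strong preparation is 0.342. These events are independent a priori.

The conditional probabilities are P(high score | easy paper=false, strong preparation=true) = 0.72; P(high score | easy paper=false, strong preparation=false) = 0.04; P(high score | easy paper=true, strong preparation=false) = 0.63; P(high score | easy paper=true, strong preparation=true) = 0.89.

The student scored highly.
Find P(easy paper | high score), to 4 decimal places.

P(high score) = 0.04×0.783×0.658 + 0.72×0.783×0.342 + 0.63×0.217×0.658 + 0.89×0.217×0.342 = 0.020609 + 0.192806 + 0.089955 + 0.066050 = 0.369420
Restricting to configurations with easy paper present: 0.089955 + 0.066050 = 0.156005.
So P(easy paper | high score) = 0.156005/0.369420 ≈ 0.4223.

P(easy paper | high score) ≈ 0.4223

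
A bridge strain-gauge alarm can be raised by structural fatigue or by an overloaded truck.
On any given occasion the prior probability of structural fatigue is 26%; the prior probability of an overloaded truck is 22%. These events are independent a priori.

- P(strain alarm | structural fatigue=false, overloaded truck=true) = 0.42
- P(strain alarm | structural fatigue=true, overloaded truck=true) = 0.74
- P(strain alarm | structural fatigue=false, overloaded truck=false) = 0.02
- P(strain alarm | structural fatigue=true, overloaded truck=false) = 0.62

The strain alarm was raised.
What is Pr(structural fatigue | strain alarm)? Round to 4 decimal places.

Pr(structural fatigue | strain alarm) ≈ 0.6777

Numerator (weight on configurations with structural fatigue): 0.125736 + 0.042328 = 0.168064
Denominator P(strain alarm): 0.02·0.74·0.78 + 0.42·0.74·0.22 + 0.62·0.26·0.78 + 0.74·0.26·0.22 = 0.247984
Posterior = 0.168064 / 0.247984 ≈ 0.6777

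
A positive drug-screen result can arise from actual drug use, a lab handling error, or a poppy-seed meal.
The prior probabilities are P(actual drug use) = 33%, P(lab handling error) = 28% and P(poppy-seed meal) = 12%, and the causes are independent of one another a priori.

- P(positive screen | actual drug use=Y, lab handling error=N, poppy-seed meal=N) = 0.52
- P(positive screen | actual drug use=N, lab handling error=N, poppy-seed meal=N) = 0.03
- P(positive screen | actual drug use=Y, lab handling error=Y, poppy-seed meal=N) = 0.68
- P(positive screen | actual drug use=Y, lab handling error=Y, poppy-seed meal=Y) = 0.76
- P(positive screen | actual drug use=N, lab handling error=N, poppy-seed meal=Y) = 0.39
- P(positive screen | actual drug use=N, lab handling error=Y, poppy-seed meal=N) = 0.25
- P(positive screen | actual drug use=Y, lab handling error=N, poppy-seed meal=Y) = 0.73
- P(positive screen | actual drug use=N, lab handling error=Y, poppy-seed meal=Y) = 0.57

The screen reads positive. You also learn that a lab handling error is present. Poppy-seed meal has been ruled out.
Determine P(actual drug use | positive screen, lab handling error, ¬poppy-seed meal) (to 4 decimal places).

P(actual drug use | positive screen, lab handling error, ¬poppy-seed meal) ≈ 0.5726

P(positive screen | lab handling error, ¬poppy-seed meal) = 0.25·0.67 + 0.68·0.33 = 0.167500 + 0.224400 = 0.391900
The actual drug use-present share is 0.68·0.33 = 0.224400.
P(actual drug use | positive screen, lab handling error, ¬poppy-seed meal) = 0.224400 / 0.391900 ≈ 0.5726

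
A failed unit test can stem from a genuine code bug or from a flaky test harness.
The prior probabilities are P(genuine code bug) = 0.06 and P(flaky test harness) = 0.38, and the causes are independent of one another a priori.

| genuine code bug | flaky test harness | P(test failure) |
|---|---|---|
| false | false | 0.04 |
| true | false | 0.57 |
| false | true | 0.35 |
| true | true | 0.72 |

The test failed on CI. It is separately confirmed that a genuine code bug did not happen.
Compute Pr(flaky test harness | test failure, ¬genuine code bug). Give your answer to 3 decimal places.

Weight on flaky test harness=true, given the evidence: 0.35×0.38 = 0.133000
The normalizing constant is 0.04×0.62 + 0.35×0.38 = 0.157800
P(flaky test harness | test failure, ¬genuine code bug) = 0.133000/0.157800 ≈ 0.843

Pr(flaky test harness | test failure, ¬genuine code bug) ≈ 0.843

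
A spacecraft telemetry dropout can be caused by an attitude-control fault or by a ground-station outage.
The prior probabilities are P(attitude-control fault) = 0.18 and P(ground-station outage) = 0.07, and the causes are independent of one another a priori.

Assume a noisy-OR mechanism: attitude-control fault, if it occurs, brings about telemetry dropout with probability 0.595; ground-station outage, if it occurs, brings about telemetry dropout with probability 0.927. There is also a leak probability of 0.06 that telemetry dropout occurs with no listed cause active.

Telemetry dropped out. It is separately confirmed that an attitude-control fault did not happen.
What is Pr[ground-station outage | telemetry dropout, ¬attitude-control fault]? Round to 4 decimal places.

Under noisy-OR, P(telemetry dropout | causes) = 1 − (1−0.06)·∏(1−qᵢ) over the active causes.
P(telemetry dropout | ¬attitude-control fault) = 0.06·0.93 + 0.93138·0.07 = 0.055800 + 0.065197 = 0.120997
Of this, 0.065197 comes from 0.93138·0.07 (the ground-station outage=true cases).
So P(ground-station outage | telemetry dropout, ¬attitude-control fault) = 0.065197/0.120997 ≈ 0.5388.

Pr[ground-station outage | telemetry dropout, ¬attitude-control fault] ≈ 0.5388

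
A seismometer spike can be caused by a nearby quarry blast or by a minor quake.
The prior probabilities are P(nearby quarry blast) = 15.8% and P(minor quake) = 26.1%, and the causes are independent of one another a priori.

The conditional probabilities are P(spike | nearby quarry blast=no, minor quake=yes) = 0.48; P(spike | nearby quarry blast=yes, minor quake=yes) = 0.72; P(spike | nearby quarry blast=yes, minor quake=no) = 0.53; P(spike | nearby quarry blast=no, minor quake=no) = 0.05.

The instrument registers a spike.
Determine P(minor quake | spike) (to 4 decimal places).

P(minor quake | spike) ≈ 0.5924

P(spike) = 0.05·0.842·0.739 + 0.48·0.842·0.261 + 0.53·0.158·0.739 + 0.72·0.158·0.261 = 0.031112 + 0.105486 + 0.061884 + 0.029691 = 0.228173
Of this, 0.135177 comes from 0.105486 + 0.029691 (the minor quake=true cases).
So P(minor quake | spike) = 0.135177/0.228173 ≈ 0.5924.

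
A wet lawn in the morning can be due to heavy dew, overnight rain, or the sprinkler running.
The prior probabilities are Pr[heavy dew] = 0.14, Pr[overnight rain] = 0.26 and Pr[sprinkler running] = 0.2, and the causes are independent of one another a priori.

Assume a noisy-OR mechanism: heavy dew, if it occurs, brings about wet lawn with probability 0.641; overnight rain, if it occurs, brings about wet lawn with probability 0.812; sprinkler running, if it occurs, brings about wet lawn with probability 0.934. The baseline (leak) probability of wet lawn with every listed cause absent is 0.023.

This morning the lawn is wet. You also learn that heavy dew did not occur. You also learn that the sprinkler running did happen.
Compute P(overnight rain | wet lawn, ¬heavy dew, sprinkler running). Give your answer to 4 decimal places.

P(overnight rain | wet lawn, ¬heavy dew, sprinkler running) ≈ 0.2706

Under noisy-OR, P(wet lawn | causes) = 1 − (1−0.023)·∏(1−qᵢ) over the active causes.
Enumerate both values of overnight rain and weight by the priors:
  P(wet lawn | ¬heavy dew, sprinkler running) = 0.935518*0.74 + 0.987877*0.26
        = 0.692283 + 0.256848 = 0.949131
Keeping only the overnight rain-present terms gives 0.256848, so
  P(overnight rain | wet lawn, ¬heavy dew, sprinkler running) = 0.256848 / 0.949131 ≈ 0.2706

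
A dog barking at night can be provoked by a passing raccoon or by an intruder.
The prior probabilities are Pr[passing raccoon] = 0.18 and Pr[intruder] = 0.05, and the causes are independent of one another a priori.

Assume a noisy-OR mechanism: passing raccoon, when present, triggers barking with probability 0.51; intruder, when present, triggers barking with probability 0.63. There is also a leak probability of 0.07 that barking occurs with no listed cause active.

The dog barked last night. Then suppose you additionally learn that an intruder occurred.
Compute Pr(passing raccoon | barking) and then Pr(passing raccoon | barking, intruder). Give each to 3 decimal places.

Pr(passing raccoon | barking) ≈ 0.553; Pr(passing raccoon | barking, intruder) ≈ 0.218

Under noisy-OR, P(barking | causes) = 1 − (1−0.07)·∏(1−qᵢ) over the active causes.
Enumerate the 4 (passing raccoon, intruder) configurations and weight by the priors:
  P(barking) = 0.07×0.82×0.95 + 0.6559×0.82×0.05 + 0.5443×0.18×0.95 + 0.831391×0.18×0.05
        = 0.054530 + 0.026892 + 0.093075 + 0.007483 = 0.181980
Configurations with passing raccoon contribute 0.100558, so
  P(passing raccoon | barking) = 0.100558 / 0.181980 ≈ 0.553

Now condition on the additional information:
Enumerate both values of passing raccoon and weight by the priors:
  P(barking | intruder) = 0.6559×0.82 + 0.831391×0.18
        = 0.537838 + 0.149650 = 0.687488
Keeping only the passing raccoon-present terms gives 0.149650, so
  P(passing raccoon | barking, intruder) = 0.149650 / 0.687488 ≈ 0.218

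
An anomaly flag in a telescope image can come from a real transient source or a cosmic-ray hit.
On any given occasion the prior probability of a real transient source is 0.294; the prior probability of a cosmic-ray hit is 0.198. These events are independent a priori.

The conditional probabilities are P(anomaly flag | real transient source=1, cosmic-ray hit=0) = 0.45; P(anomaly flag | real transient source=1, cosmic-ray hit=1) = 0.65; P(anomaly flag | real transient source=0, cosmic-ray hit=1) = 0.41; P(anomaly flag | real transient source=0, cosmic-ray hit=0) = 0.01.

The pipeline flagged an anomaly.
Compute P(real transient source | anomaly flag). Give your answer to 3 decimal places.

Weight on real transient source=true, given the evidence: 0.106105 + 0.037838 = 0.143943
Normalizer over all consistent configurations: 0.01*0.706*0.802 + 0.41*0.706*0.198 + 0.45*0.294*0.802 + 0.65*0.294*0.198 = 0.206918
P(real transient source | anomaly flag) = 0.143943/0.206918 ≈ 0.696

P(real transient source | anomaly flag) ≈ 0.696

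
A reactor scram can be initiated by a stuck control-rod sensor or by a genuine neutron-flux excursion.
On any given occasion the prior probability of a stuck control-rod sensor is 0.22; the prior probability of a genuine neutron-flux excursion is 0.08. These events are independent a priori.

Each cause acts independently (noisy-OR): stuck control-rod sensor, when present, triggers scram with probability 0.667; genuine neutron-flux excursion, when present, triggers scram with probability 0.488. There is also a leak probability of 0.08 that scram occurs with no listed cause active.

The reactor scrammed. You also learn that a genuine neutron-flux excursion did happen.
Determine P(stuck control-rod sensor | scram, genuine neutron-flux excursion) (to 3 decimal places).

P(stuck control-rod sensor | scram, genuine neutron-flux excursion) ≈ 0.310

Under noisy-OR, P(scram | causes) = 1 − (1−0.08)·∏(1−qᵢ) over the active causes.
Enumerate both values of stuck control-rod sensor and weight by the priors:
  P(scram | genuine neutron-flux excursion) = 0.52896*0.78 + 0.843144*0.22
        = 0.412589 + 0.185492 = 0.598081
Keeping only the stuck control-rod sensor-present terms gives 0.185492, so
  P(stuck control-rod sensor | scram, genuine neutron-flux excursion) = 0.185492 / 0.598081 ≈ 0.310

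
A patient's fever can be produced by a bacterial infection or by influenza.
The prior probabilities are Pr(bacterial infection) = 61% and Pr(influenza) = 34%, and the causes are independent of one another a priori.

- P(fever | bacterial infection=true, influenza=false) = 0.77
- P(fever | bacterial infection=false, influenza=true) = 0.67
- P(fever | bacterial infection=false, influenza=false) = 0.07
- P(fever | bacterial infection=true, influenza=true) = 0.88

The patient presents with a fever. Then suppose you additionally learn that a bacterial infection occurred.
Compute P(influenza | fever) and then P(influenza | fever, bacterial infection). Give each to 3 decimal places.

P(influenza | fever) ≈ 0.453; P(influenza | fever, bacterial infection) ≈ 0.371

By total probability over the 4 (bacterial infection, influenza) configurations:
  P(fever) = 0.07·0.39·0.66 + 0.67·0.39·0.34 + 0.77·0.61·0.66 + 0.88·0.61·0.34
        = 0.018018 + 0.088842 + 0.310002 + 0.182512 = 0.599374
Keeping only the influenza-present terms gives 0.271354, so
  P(influenza | fever) = 0.271354 / 0.599374 ≈ 0.453

Now condition on the additional information:
Enumerate both values of influenza and weight by the priors:
  P(fever | bacterial infection) = 0.77·0.66 + 0.88·0.34
        = 0.508200 + 0.299200 = 0.807400
The terms with influenza present sum to 0.299200, so
  P(influenza | fever, bacterial infection) = 0.299200 / 0.807400 ≈ 0.371
The drop from 0.453 to 0.371 is the explaining-away (discounting) effect.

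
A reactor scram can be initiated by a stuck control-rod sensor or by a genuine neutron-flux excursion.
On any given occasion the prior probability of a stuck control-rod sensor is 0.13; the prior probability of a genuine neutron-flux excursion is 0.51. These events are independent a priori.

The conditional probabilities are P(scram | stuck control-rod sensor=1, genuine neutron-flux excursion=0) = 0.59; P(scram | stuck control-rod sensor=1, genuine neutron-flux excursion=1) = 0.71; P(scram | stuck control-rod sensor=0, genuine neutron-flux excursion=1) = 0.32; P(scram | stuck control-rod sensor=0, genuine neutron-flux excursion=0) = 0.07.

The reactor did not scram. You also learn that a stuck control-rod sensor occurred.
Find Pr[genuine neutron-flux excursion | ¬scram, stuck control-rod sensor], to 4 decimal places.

By total probability over both values of genuine neutron-flux excursion:
  P(¬scram | stuck control-rod sensor) = 0.41×0.49 + 0.29×0.51
        = 0.200900 + 0.147900 = 0.348800
Configurations with genuine neutron-flux excursion contribute 0.147900, so
  P(genuine neutron-flux excursion | ¬scram, stuck control-rod sensor) = 0.147900 / 0.348800 ≈ 0.4240

Pr[genuine neutron-flux excursion | ¬scram, stuck control-rod sensor] ≈ 0.4240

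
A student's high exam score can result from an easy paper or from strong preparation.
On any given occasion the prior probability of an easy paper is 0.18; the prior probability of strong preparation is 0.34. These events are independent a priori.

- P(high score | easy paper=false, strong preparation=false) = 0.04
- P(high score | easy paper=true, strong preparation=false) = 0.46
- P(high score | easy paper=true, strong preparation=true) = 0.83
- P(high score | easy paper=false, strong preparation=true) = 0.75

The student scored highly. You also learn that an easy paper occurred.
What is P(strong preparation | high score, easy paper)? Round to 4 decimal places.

P(strong preparation | high score, easy paper) ≈ 0.4817

By total probability over both values of strong preparation:
  P(high score | easy paper) = 0.46*0.66 + 0.83*0.34
        = 0.303600 + 0.282200 = 0.585800
The terms with strong preparation present sum to 0.282200, so
  P(strong preparation | high score, easy paper) = 0.282200 / 0.585800 ≈ 0.4817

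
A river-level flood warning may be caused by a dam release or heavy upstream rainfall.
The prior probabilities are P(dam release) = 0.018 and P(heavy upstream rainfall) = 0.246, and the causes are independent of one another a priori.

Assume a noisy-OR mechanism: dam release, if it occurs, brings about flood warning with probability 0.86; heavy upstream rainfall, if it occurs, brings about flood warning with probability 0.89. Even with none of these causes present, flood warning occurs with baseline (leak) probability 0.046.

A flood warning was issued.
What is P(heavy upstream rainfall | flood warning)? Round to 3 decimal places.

P(heavy upstream rainfall | flood warning) ≈ 0.828

Under noisy-OR, P(flood warning | causes) = 1 − (1−0.046)·∏(1−qᵢ) over the active causes.
Sum P(flood warning|·) weighted by the priors over the 4 (dam release, heavy upstream rainfall) configurations:
  P(flood warning) = 0.046*0.982*0.754 + 0.89506*0.982*0.246 + 0.86644*0.018*0.754 + 0.985308*0.018*0.246
        = 0.034060 + 0.216221 + 0.011759 + 0.004363 = 0.266403
Keeping only the heavy upstream rainfall-present terms gives 0.220584, so
  P(heavy upstream rainfall | flood warning) = 0.220584 / 0.266403 ≈ 0.828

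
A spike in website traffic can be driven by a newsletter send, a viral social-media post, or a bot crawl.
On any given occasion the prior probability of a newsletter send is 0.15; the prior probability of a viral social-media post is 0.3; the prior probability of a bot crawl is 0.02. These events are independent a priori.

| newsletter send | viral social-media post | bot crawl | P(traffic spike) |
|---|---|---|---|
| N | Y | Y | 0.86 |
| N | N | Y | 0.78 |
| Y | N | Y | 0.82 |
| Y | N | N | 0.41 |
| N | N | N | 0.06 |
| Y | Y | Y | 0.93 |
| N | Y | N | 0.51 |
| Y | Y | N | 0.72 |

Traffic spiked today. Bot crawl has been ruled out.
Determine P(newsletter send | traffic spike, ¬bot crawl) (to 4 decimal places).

P(newsletter send | traffic spike, ¬bot crawl) ≈ 0.3128

By total probability over the 4 (newsletter send, viral social-media post) configurations:
  P(traffic spike | ¬bot crawl) = 0.06·0.85·0.7 + 0.51·0.85·0.3 + 0.41·0.15·0.7 + 0.72·0.15·0.3
        = 0.035700 + 0.130050 + 0.043050 + 0.032400 = 0.241200
Configurations with newsletter send contribute 0.075450, so
  P(newsletter send | traffic spike, ¬bot crawl) = 0.075450 / 0.241200 ≈ 0.3128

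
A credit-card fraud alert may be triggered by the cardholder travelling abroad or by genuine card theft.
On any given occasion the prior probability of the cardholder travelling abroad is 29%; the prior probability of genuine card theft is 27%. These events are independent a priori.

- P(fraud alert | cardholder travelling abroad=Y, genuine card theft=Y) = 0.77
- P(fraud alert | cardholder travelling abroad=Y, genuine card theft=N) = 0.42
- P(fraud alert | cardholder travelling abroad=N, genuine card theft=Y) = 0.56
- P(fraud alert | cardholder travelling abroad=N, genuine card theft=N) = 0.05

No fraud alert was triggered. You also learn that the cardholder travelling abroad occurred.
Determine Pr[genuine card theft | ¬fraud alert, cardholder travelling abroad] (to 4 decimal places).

Enumerate both values of genuine card theft and weight by the priors:
  P(¬fraud alert | cardholder travelling abroad) = 0.58×0.73 + 0.23×0.27
        = 0.423400 + 0.062100 = 0.485500
Configurations with genuine card theft contribute 0.062100, so
  P(genuine card theft | ¬fraud alert, cardholder travelling abroad) = 0.062100 / 0.485500 ≈ 0.1279

Pr[genuine card theft | ¬fraud alert, cardholder travelling abroad] ≈ 0.1279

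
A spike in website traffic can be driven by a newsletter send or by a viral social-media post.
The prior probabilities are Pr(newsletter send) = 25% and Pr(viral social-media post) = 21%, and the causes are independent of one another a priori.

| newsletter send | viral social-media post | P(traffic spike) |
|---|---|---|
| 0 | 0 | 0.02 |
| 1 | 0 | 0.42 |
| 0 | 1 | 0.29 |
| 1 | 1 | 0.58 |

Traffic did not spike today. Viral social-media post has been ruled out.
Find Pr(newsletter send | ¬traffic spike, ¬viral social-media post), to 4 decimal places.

Pr(newsletter send | ¬traffic spike, ¬viral social-media post) ≈ 0.1648

Sum P(¬traffic spike|·) weighted by the priors over both values of newsletter send:
  P(¬traffic spike | ¬viral social-media post) = 0.98·0.75 + 0.58·0.25
        = 0.735000 + 0.145000 = 0.880000
Configurations with newsletter send contribute 0.145000, so
  P(newsletter send | ¬traffic spike, ¬viral social-media post) = 0.145000 / 0.880000 ≈ 0.1648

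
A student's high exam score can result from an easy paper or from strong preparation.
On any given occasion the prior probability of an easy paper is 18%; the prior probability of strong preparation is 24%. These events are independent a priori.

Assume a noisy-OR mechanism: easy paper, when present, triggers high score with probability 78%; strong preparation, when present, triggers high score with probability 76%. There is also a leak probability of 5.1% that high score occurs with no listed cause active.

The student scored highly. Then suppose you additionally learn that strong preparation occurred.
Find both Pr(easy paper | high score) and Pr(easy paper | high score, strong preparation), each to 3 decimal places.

Pr(easy paper | high score) ≈ 0.448; Pr(easy paper | high score, strong preparation) ≈ 0.213

Under noisy-OR, P(high score | causes) = 1 − (1−0.051)·∏(1−qᵢ) over the active causes.
Sum P(high score|·) weighted by the priors over the 4 (easy paper, strong preparation) configurations:
  P(high score) = 0.051·0.82·0.76 + 0.77224·0.82·0.24 + 0.79122·0.18·0.76 + 0.949893·0.18·0.24
        = 0.031783 + 0.151977 + 0.108239 + 0.041035 = 0.333034
Keeping only the easy paper-present terms gives 0.149274, so
  P(easy paper | high score) = 0.149274 / 0.333034 ≈ 0.448

Now also conditioning on strong preparation=true:
Sum P(high score|·) weighted by the priors over both values of easy paper:
  P(high score | strong preparation) = 0.77224*0.82 + 0.949893*0.18
        = 0.633237 + 0.170981 = 0.804218
Configurations with easy paper contribute 0.170981, so
  P(easy paper | high score, strong preparation) = 0.170981 / 0.804218 ≈ 0.213
The drop from 0.448 to 0.213 is the explaining-away (discounting) effect.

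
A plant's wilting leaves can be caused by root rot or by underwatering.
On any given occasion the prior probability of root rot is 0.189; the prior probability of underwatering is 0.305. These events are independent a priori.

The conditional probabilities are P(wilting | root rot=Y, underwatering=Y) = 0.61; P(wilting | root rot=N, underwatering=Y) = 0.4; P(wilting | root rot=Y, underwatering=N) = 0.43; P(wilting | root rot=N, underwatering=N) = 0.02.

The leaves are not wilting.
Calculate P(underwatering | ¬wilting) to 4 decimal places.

P(underwatering | ¬wilting) ≈ 0.2141

Numerator (weight on configurations with underwatering): 0.148413 + 0.022482 = 0.170895
The normalizing constant is 0.98*0.811*0.695 + 0.6*0.811*0.305 + 0.57*0.189*0.695 + 0.39*0.189*0.305 = 0.798139
Posterior = 0.170895 / 0.798139 ≈ 0.2141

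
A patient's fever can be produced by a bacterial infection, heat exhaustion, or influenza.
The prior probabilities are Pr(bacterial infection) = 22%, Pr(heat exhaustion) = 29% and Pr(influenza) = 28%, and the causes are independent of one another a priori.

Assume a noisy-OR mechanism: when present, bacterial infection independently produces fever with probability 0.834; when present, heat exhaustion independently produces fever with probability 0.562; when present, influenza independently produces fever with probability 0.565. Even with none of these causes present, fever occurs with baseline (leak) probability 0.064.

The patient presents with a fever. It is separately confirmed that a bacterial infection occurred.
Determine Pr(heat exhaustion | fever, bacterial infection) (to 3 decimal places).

Under noisy-OR, P(fever | causes) = 1 − (1−0.064)·∏(1−qᵢ) over the active causes.
P(fever | bacterial infection) = 0.844624·0.71·0.72 + 0.932411·0.71·0.28 + 0.931945·0.29·0.72 + 0.970396·0.29·0.28 = 0.431772 + 0.185363 + 0.194590 + 0.078796 = 0.890521
Of this, 0.273386 comes from 0.194590 + 0.078796 (the heat exhaustion=true cases).
Hence the posterior is 0.273386/0.890521 ≈ 0.307.

Pr(heat exhaustion | fever, bacterial infection) ≈ 0.307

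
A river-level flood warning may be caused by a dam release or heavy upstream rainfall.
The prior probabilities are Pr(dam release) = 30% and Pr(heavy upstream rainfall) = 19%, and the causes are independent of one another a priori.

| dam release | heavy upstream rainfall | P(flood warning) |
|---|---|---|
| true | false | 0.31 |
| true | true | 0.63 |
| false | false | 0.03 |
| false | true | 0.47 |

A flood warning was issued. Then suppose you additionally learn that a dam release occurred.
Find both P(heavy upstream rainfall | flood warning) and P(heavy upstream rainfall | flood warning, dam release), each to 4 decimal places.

P(heavy upstream rainfall | flood warning) ≈ 0.5159; P(heavy upstream rainfall | flood warning, dam release) ≈ 0.3228

P(flood warning) = 0.03*0.7*0.81 + 0.47*0.7*0.19 + 0.31*0.3*0.81 + 0.63*0.3*0.19 = 0.017010 + 0.062510 + 0.075330 + 0.035910 = 0.190760
Of this, 0.098420 comes from 0.062510 + 0.035910 (the heavy upstream rainfall=true cases).
Hence the posterior is 0.098420/0.190760 ≈ 0.5159.

Now condition on the additional information:
P(flood warning | dam release) = 0.31·0.81 + 0.63·0.19 = 0.251100 + 0.119700 = 0.370800
Restricting to configurations with heavy upstream rainfall present: 0.63·0.19 = 0.119700.
Hence the posterior is 0.119700/0.370800 ≈ 0.3228.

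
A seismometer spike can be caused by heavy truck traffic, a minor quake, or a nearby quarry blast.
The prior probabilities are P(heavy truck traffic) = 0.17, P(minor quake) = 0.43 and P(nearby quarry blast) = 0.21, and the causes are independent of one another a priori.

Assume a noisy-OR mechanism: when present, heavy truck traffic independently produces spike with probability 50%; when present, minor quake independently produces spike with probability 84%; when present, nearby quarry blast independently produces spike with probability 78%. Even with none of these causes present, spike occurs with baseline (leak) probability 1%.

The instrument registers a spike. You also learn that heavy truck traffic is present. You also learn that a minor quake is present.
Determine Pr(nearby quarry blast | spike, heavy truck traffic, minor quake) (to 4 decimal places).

Pr(nearby quarry blast | spike, heavy truck traffic, minor quake) ≈ 0.2210

Under noisy-OR, P(spike | causes) = 1 − (1−0.01)·∏(1−qᵢ) over the active causes.
By total probability over both values of nearby quarry blast:
  P(spike | heavy truck traffic, minor quake) = 0.9208×0.79 + 0.982576×0.21
        = 0.727432 + 0.206341 = 0.933773
Configurations with nearby quarry blast contribute 0.206341, so
  P(nearby quarry blast | spike, heavy truck traffic, minor quake) = 0.206341 / 0.933773 ≈ 0.2210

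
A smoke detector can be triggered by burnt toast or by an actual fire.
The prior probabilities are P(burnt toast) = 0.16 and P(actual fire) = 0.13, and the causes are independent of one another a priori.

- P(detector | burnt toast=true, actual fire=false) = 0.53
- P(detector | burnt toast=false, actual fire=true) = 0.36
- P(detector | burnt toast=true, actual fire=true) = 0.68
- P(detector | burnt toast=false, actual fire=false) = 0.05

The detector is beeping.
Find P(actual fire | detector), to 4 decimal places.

P(actual fire | detector) ≈ 0.3264

Enumerate the 4 (burnt toast, actual fire) configurations and weight by the priors:
  P(detector) = 0.05*0.84*0.87 + 0.36*0.84*0.13 + 0.53*0.16*0.87 + 0.68*0.16*0.13
        = 0.036540 + 0.039312 + 0.073776 + 0.014144 = 0.163772
The terms with actual fire present sum to 0.053456, so
  P(actual fire | detector) = 0.053456 / 0.163772 ≈ 0.3264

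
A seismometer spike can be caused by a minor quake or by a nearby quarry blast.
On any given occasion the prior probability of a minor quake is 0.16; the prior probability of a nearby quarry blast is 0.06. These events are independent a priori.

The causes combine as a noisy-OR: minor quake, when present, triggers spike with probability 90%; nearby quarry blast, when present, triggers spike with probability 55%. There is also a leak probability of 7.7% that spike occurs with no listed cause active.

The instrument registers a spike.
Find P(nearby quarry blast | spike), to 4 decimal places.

Under noisy-OR, P(spike | causes) = 1 − (1−0.077)·∏(1−qᵢ) over the active causes.
Sum P(spike|·) weighted by the priors over the 4 (minor quake, nearby quarry blast) configurations:
  P(spike) = 0.077×0.84×0.94 + 0.58465×0.84×0.06 + 0.9077×0.16×0.94 + 0.958465×0.16×0.06
        = 0.060799 + 0.029466 + 0.136518 + 0.009201 = 0.235984
The terms with nearby quarry blast present sum to 0.038667, so
  P(nearby quarry blast | spike) = 0.038667 / 0.235984 ≈ 0.1639

P(nearby quarry blast | spike) ≈ 0.1639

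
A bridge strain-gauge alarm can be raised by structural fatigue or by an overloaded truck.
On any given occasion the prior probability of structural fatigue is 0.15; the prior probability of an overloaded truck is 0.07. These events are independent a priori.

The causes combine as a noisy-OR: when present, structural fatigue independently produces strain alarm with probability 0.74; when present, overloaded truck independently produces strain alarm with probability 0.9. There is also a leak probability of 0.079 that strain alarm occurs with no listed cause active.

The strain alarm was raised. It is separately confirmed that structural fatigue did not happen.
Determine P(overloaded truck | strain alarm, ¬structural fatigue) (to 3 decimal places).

P(overloaded truck | strain alarm, ¬structural fatigue) ≈ 0.464

Under noisy-OR, P(strain alarm | causes) = 1 − (1−0.079)·∏(1−qᵢ) over the active causes.
P(strain alarm | ¬structural fatigue) = 0.079·0.93 + 0.9079·0.07 = 0.073470 + 0.063553 = 0.137023
Of this, 0.063553 comes from 0.9079·0.07 (the overloaded truck=true cases).
So P(overloaded truck | strain alarm, ¬structural fatigue) = 0.063553/0.137023 ≈ 0.464.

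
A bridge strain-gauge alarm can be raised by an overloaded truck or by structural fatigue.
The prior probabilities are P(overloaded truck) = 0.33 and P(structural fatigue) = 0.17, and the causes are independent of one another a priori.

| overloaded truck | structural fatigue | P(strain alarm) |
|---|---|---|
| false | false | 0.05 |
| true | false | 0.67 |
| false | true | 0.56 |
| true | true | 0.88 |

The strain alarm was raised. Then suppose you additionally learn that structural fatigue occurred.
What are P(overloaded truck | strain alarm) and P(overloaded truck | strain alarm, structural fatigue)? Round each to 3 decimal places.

P(overloaded truck | strain alarm) ≈ 0.718; P(overloaded truck | strain alarm, structural fatigue) ≈ 0.436

For the numerator, keep only overloaded truck=true terms: 0.183513 + 0.049368 = 0.232881
The normalizing constant is 0.05*0.67*0.83 + 0.56*0.67*0.17 + 0.67*0.33*0.83 + 0.88*0.33*0.17 = 0.324470
P(overloaded truck | strain alarm) = 0.232881/0.324470 ≈ 0.718

With the extra evidence:
Numerator (weight on configurations with overloaded truck): 0.88×0.33 = 0.290400
Denominator P(strain alarm | structural fatigue): 0.56×0.67 + 0.88×0.33 = 0.665600
P(overloaded truck | strain alarm, structural fatigue) = 0.290400/0.665600 ≈ 0.436
The drop from 0.718 to 0.436 is the explaining-away (discounting) effect.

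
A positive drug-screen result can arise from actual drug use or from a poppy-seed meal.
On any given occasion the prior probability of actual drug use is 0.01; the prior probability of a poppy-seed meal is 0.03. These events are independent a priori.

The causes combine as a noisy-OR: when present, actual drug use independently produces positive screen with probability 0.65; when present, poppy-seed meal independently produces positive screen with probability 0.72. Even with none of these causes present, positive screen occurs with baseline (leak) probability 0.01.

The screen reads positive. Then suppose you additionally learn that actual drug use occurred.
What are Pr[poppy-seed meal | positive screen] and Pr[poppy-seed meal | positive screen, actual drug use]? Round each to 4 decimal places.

Pr[poppy-seed meal | positive screen] ≈ 0.5769; Pr[poppy-seed meal | positive screen, actual drug use] ≈ 0.0410

Under noisy-OR, P(positive screen | causes) = 1 − (1−0.01)·∏(1−qᵢ) over the active causes.
P(positive screen) = 0.01*0.99*0.97 + 0.7228*0.99*0.03 + 0.6535*0.01*0.97 + 0.90298*0.01*0.03 = 0.009603 + 0.021467 + 0.006339 + 0.000271 = 0.037680
Of this, 0.021738 comes from 0.021467 + 0.000271 (the poppy-seed meal=true cases).
P(poppy-seed meal | positive screen) = 0.021738 / 0.037680 ≈ 0.5769

With the extra evidence:
By total probability over both values of poppy-seed meal:
  P(positive screen | actual drug use) = 0.6535*0.97 + 0.90298*0.03
        = 0.633895 + 0.027089 = 0.660984
The terms with poppy-seed meal present sum to 0.027089, so
  P(poppy-seed meal | positive screen, actual drug use) = 0.027089 / 0.660984 ≈ 0.0410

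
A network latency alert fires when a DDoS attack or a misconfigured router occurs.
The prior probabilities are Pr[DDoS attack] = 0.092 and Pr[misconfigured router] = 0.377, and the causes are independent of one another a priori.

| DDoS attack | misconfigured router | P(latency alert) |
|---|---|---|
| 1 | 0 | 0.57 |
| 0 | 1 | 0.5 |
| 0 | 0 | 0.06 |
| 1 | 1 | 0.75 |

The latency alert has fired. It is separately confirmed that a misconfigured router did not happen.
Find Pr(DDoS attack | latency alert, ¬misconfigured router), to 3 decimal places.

Pr(DDoS attack | latency alert, ¬misconfigured router) ≈ 0.490

P(latency alert | ¬misconfigured router) = 0.06*0.908 + 0.57*0.092 = 0.054480 + 0.052440 = 0.106920
Restricting to configurations with DDoS attack present: 0.57*0.092 = 0.052440.
P(DDoS attack | latency alert, ¬misconfigured router) = 0.052440 / 0.106920 ≈ 0.490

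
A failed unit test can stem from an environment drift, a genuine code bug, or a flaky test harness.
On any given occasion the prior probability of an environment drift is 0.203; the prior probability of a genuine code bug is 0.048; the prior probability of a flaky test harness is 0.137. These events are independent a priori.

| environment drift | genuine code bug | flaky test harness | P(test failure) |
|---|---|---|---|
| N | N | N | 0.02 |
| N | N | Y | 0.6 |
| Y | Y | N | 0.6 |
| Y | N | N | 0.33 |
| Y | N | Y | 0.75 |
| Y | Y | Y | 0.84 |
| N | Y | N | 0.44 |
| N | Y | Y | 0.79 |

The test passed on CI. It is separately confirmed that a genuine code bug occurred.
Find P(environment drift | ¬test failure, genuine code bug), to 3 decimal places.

Sum P(¬test failure|·) weighted by the priors over the 4 (environment drift, flaky test harness) configurations:
  P(¬test failure | genuine code bug) = 0.56×0.797×0.863 + 0.21×0.797×0.137 + 0.4×0.203×0.863 + 0.16×0.203×0.137
        = 0.385174 + 0.022930 + 0.070076 + 0.004450 = 0.482630
Configurations with environment drift contribute 0.074526, so
  P(environment drift | ¬test failure, genuine code bug) = 0.074526 / 0.482630 ≈ 0.154

P(environment drift | ¬test failure, genuine code bug) ≈ 0.154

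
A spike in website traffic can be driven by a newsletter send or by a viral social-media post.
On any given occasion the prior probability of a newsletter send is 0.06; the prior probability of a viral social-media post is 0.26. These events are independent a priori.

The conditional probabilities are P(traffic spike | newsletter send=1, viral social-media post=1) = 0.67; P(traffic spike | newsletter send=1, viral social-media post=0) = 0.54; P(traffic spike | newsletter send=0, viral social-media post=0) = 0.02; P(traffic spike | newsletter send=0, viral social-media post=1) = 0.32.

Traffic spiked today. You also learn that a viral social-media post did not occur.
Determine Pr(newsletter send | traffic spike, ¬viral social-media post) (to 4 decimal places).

Pr(newsletter send | traffic spike, ¬viral social-media post) ≈ 0.6328

P(traffic spike | ¬viral social-media post) = 0.02×0.94 + 0.54×0.06 = 0.018800 + 0.032400 = 0.051200
Restricting to configurations with newsletter send present: 0.54×0.06 = 0.032400.
So P(newsletter send | traffic spike, ¬viral social-media post) = 0.032400/0.051200 ≈ 0.6328.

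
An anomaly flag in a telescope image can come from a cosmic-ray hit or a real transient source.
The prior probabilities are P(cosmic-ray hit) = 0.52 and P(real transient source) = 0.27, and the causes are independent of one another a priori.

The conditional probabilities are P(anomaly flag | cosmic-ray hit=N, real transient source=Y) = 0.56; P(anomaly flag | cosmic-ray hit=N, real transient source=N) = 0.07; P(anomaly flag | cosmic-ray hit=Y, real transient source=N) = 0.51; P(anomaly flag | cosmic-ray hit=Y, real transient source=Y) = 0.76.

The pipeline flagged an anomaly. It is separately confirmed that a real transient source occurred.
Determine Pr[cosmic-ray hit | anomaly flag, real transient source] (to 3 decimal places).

P(anomaly flag | real transient source) = 0.56·0.48 + 0.76·0.52 = 0.268800 + 0.395200 = 0.664000
The cosmic-ray hit-present share is 0.76·0.52 = 0.395200.
Hence the posterior is 0.395200/0.664000 ≈ 0.595.

Pr[cosmic-ray hit | anomaly flag, real transient source] ≈ 0.595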